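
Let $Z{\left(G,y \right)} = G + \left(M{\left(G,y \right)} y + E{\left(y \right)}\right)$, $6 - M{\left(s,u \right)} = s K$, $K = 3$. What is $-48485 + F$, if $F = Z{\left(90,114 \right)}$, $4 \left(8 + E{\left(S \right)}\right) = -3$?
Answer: $- \frac{313999}{4} \approx -78500.0$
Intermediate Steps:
$M{\left(s,u \right)} = 6 - 3 s$ ($M{\left(s,u \right)} = 6 - s 3 = 6 - 3 s$)
$E{\left(S \right)} = - \frac{35}{4}$ ($E{\left(S \right)} = -8 + \frac{1}{4} \left(-3\right) = -8 - \frac{3}{4} = - \frac{35}{4}$)
$Z{\left(G,y \right)} = - \frac{35}{4} + G + y \left(6 - 3 G\right)$ ($Z{\left(G,y \right)} = G + \left(\left(6 - 3 G\right) y - \frac{35}{4}\right) = G + \left(y \left(6 - 3 G\right) - \frac{35}{4}\right) = G + \left(- \frac{35}{4} + y \left(6 - 3 G\right)\right) = - \frac{35}{4} + G + y \left(6 - 3 G\right)$)
$F = - \frac{120059}{4}$ ($F = - \frac{35}{4} + 90 - 342 \left(-2 + 90\right) = - \frac{35}{4} + 90 - 342 \cdot 88 = - \frac{35}{4} + 90 - 30096 = - \frac{120059}{4} \approx -30015.0$)
$-48485 + F = -48485 - \frac{120059}{4} = - \frac{313999}{4}$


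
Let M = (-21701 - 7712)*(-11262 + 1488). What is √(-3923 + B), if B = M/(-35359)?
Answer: I*√15069865035821/35359 ≈ 109.79*I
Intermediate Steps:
M = 287482662 (M = -29413*(-9774) = 287482662)
B = -287482662/35359 (B = 287482662/(-35359) = 287482662*(-1/35359) = -287482662/35359 ≈ -8130.4)
√(-3923 + B) = √(-3923 - 287482662/35359) = √(-426196019/35359) = I*√15069865035821/35359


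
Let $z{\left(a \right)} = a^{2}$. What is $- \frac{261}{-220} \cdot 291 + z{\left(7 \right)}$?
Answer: $\frac{86731}{220} \approx 394.23$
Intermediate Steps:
$- \frac{261}{-220} \cdot 291 + z{\left(7 \right)} = - \frac{261}{-220} \cdot 291 + 7^{2} = \left(-261\right) \left(- \frac{1}{220}\right) 291 + 49 = \frac{261}{220} \cdot 291 + 49 = \frac{75951}{220} + 49 = \frac{86731}{220}$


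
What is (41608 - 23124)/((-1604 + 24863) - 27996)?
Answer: -18484/4737 ≈ -3.9020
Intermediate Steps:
(41608 - 23124)/((-1604 + 24863) - 27996) = 18484/(23259 - 27996) = 18484/(-4737) = 18484*(-1/4737) = -18484/4737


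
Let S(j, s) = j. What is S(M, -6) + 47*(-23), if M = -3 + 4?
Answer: -1080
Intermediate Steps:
M = 1
S(M, -6) + 47*(-23) = 1 + 47*(-23) = 1 - 1081 = -1080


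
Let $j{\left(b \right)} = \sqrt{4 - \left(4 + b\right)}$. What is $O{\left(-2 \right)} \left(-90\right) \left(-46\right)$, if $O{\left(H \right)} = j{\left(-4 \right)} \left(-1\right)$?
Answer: $-8280$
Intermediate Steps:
$j{\left(b \right)} = \sqrt{- b}$
$O{\left(H \right)} = -2$ ($O{\left(H \right)} = \sqrt{\left(-1\right) \left(-4\right)} \left(-1\right) = \sqrt{4} \left(-1\right) = 2 \left(-1\right) = -2$)
$O{\left(-2 \right)} \left(-90\right) \left(-46\right) = \left(-2\right) \left(-90\right) \left(-46\right) = 180 \left(-46\right) = -8280$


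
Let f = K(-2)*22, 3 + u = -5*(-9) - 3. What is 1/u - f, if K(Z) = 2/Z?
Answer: 859/39 ≈ 22.026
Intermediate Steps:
u = 39 (u = -3 + (-5*(-9) - 3) = -3 + (45 - 3) = -3 + 42 = 39)
f = -22 (f = (2/(-2))*22 = (2*(-½))*22 = -1*22 = -22)
1/u - f = 1/39 - 1*(-22) = 1/39 + 22 = 859/39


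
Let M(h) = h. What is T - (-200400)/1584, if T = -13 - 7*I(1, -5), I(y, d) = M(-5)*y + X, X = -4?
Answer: 5825/33 ≈ 176.52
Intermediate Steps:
I(y, d) = -4 - 5*y (I(y, d) = -5*y - 4 = -4 - 5*y)
T = 50 (T = -13 - 7*(-4 - 5*1) = -13 - 7*(-4 - 5) = -13 - 7*(-9) = -13 + 63 = 50)
T - (-200400)/1584 = 50 - (-200400)/1584 = 50 - 167*(-25/33) = 50 + 4175/33 = 5825/33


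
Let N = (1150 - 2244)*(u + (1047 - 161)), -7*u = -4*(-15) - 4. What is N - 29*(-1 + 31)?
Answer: -961402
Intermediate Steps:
u = -8 (u = -(-4*(-15) - 4)/7 = -(60 - 4)/7 = -1/7*56 = -8)
N = -960532 (N = (1150 - 2244)*(-8 + (1047 - 161)) = -1094*(-8 + 886) = -1094*878 = -960532)
N - 29*(-1 + 31) = -960532 - 29*(-1 + 31) = -960532 - 29*30 = -960532 - 1*870 = -960532 - 870 = -961402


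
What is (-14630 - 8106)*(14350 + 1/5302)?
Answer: -864919512968/2651 ≈ -3.2626e+8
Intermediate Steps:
(-14630 - 8106)*(14350 + 1/5302) = -22736*(14350 + 1/5302) = -22736*76083701/5302 = -864919512968/2651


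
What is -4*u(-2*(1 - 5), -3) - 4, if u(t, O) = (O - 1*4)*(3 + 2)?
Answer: 136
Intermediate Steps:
u(t, O) = -20 + 5*O (u(t, O) = (O - 4)*5 = (-4 + O)*5 = -20 + 5*O)
-4*u(-2*(1 - 5), -3) - 4 = -4*(-20 + 5*(-3)) - 4 = -4*(-20 - 15) - 4 = -4*(-35) - 4 = 140 - 4 = 136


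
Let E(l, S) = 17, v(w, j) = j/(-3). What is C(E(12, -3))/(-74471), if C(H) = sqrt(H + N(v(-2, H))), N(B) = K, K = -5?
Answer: -2*sqrt(3)/74471 ≈ -4.6516e-5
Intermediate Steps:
v(w, j) = -j/3 (v(w, j) = j*(-1/3) = -j/3)
N(B) = -5
C(H) = sqrt(-5 + H) (C(H) = sqrt(H - 5) = sqrt(-5 + H))
C(E(12, -3))/(-74471) = sqrt(-5 + 17)/(-74471) = sqrt(12)*(-1/74471) = (2*sqrt(3))*(-1/74471) = -2*sqrt(3)/74471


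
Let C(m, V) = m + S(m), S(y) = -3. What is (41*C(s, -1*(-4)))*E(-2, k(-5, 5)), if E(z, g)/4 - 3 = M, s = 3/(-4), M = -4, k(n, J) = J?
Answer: 615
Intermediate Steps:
s = -¾ (s = 3*(-¼) = -¾ ≈ -0.75000)
C(m, V) = -3 + m (C(m, V) = m - 3 = -3 + m)
E(z, g) = -4 (E(z, g) = 12 + 4*(-4) = 12 - 16 = -4)
(41*C(s, -1*(-4)))*E(-2, k(-5, 5)) = (41*(-3 - ¾))*(-4) = (41*(-15/4))*(-4) = -615/4*(-4) = 615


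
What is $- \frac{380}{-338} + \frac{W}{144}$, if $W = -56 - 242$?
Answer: $- \frac{11501}{12168} \approx -0.94518$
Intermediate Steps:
$W = -298$ ($W = -56 - 242 = -298$)
$- \frac{380}{-338} + \frac{W}{144} = - \frac{380}{-338} - \frac{298}{144} = \left(-380\right) \left(- \frac{1}{338}\right) - \frac{149}{72} = \frac{190}{169} - \frac{149}{72} = - \frac{11501}{12168}$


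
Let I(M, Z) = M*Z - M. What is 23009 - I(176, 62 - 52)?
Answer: 21425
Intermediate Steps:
I(M, Z) = -M + M*Z
23009 - I(176, 62 - 52) = 23009 - 176*(-1 + (62 - 52)) = 23009 - 176*(-1 + 10) = 23009 - 176*9 = 23009 - 1*1584 = 23009 - 1584 = 21425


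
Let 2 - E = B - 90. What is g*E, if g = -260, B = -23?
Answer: -29900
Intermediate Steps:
E = 115 (E = 2 - (-23 - 90) = 2 - 1*(-113) = 2 + 113 = 115)
g*E = -260*115 = -29900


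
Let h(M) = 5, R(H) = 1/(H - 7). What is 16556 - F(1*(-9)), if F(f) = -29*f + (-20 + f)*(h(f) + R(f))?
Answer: 263011/16 ≈ 16438.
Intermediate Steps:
R(H) = 1/(-7 + H)
F(f) = -29*f + (-20 + f)*(5 + 1/(-7 + f))
16556 - F(1*(-9)) = 16556 - (680 - 24*(1*(-9))**2 + 69*(1*(-9)))/(-7 + 1*(-9)) = 16556 - (680 - 24*(-9)**2 + 69*(-9))/(-7 - 9) = 16556 - (680 - 24*81 - 621)/(-16) = 16556 - (-1)*(680 - 1944 - 621)/16 = 16556 - (-1)*(-1885)/16 = 16556 - 1*1885/16 = 16556 - 1885/16 = 263011/16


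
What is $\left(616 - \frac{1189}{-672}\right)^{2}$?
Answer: $\frac{172342049881}{451584} \approx 3.8164 \cdot 10^{5}$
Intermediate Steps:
$\left(616 - \frac{1189}{-672}\right)^{2} = \left(616 - - \frac{1189}{672}\right)^{2} = \left(616 + \frac{1189}{672}\right)^{2} = \left(\frac{415141}{672}\right)^{2} = \frac{172342049881}{451584}$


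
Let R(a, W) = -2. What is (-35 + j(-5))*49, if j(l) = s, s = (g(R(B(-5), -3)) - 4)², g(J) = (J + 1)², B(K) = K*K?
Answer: -1274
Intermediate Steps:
B(K) = K²
g(J) = (1 + J)²
s = 9 (s = ((1 - 2)² - 4)² = ((-1)² - 4)² = (1 - 4)² = (-3)² = 9)
j(l) = 9
(-35 + j(-5))*49 = (-35 + 9)*49 = -26*49 = -1274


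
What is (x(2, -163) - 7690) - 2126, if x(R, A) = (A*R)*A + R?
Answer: 43324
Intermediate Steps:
x(R, A) = R + R*A**2 (x(R, A) = R*A**2 + R = R + R*A**2)
(x(2, -163) - 7690) - 2126 = (2*(1 + (-163)**2) - 7690) - 2126 = (2*(1 + 26569) - 7690) - 2126 = (2*26570 - 7690) - 2126 = (53140 - 7690) - 2126 = 45450 - 2126 = 43324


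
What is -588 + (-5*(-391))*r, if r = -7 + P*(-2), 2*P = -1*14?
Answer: 13097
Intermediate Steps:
P = -7 (P = (-1*14)/2 = (1/2)*(-14) = -7)
r = 7 (r = -7 - 7*(-2) = -7 + 14 = 7)
-588 + (-5*(-391))*r = -588 - 5*(-391)*7 = -588 + 1955*7 = -588 + 13685 = 13097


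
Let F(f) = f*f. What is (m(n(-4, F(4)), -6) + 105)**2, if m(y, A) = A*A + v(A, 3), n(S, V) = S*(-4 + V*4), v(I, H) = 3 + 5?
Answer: 22201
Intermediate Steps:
v(I, H) = 8
F(f) = f**2
n(S, V) = S*(-4 + 4*V)
m(y, A) = 8 + A**2 (m(y, A) = A*A + 8 = A**2 + 8 = 8 + A**2)
(m(n(-4, F(4)), -6) + 105)**2 = ((8 + (-6)**2) + 105)**2 = ((8 + 36) + 105)**2 = (44 + 105)**2 = 149**2 = 22201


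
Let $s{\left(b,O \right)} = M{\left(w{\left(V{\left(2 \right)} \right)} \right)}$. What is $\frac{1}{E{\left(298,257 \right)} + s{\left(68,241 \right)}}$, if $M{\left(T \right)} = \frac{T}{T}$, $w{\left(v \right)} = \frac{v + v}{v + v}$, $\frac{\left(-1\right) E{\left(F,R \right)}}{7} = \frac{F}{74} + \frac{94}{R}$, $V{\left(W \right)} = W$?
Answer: $- \frac{9509}{282888} \approx -0.033614$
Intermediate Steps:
$E{\left(F,R \right)} = - \frac{658}{R} - \frac{7 F}{74}$ ($E{\left(F,R \right)} = - 7 \left(\frac{F}{74} + \frac{94}{R}\right) = - 7 \left(\frac{94}{R} + \frac{F}{74}\right) = - \frac{658}{R} - \frac{7 F}{74}$)
$w{\left(v \right)} = 1$ ($w{\left(v \right)} = \frac{2 v}{2 v} = 2 v \frac{1}{2 v} = 1$)
$M{\left(T \right)} = 1$
$s{\left(b,O \right)} = 1$
$\frac{1}{E{\left(298,257 \right)} + s{\left(68,241 \right)}} = \frac{1}{\left(- \frac{658}{257} - \frac{1043}{37}\right) + 1} = \frac{1}{- \frac{292397}{9509} + 1} = \frac{1}{- \frac{282888}{9509}} = - \frac{9509}{282888}$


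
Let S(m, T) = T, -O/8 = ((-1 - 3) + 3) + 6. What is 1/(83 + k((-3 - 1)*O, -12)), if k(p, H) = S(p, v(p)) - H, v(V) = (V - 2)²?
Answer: 1/25059 ≈ 3.9906e-5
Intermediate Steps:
v(V) = (-2 + V)²
O = -40 (O = -8*(((-1 - 3) + 3) + 6) = -8*((-4 + 3) + 6) = -8*(-1 + 6) = -8*5 = -40)
k(p, H) = (-2 + p)² - H
1/(83 + k((-3 - 1)*O, -12)) = 1/(83 + ((-2 + (-3 - 1)*(-40))² - 1*(-12))) = 1/(83 + ((-2 - 4*(-40))² + 12)) = 1/(83 + ((-2 + 160)² + 12)) = 1/(83 + (158² + 12)) = 1/(83 + (24964 + 12)) = 1/(83 + 24976) = 1/25059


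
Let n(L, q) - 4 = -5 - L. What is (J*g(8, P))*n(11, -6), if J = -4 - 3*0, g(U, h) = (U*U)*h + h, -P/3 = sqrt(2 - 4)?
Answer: -9360*I*sqrt(2) ≈ -13237.0*I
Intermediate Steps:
n(L, q) = -1 - L (n(L, q) = 4 + (-5 - L) = -1 - L)
P = -3*I*sqrt(2) (P = -3*sqrt(2 - 4) = -3*I*sqrt(2) ≈ -4.2426*I)
g(U, h) = h + h*U**2 (g(U, h) = U**2*h + h = h*U**2 + h = h + h*U**2)
J = -4 (J = -4 + 0 = -4)
(J*g(8, P))*n(11, -6) = (-4*(-3*I*sqrt(2))*(1 + 8**2))*(-1 - 1*11) = (-4*(-3*I*sqrt(2))*(1 + 64))*(-1 - 11) = -4*(-3*I*sqrt(2))*65*(-12) = -(-780)*I*sqrt(2)*(-12) = (780*I*sqrt(2))*(-12) = -9360*I*sqrt(2)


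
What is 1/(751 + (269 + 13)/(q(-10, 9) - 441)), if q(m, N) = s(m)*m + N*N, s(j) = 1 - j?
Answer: 5/3752 ≈ 0.0013326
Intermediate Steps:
q(m, N) = N**2 + m*(1 - m) (q(m, N) = (1 - m)*m + N*N = m*(1 - m) + N**2 = N**2 + m*(1 - m))
1/(751 + (269 + 13)/(q(-10, 9) - 441)) = 1/(751 + (269 + 13)/((9**2 - 1*(-10)*(-1 - 10)) - 441)) = 1/(751 + 282/((81 - 1*(-10)*(-11)) - 441)) = 1/(751 + 282/((81 - 110) - 441)) = 1/(751 + 282/(-29 - 441)) = 1/(751 + 282/(-470)) = 1/(751 + 282*(-1/470)) = 1/(751 - 3/5) = 1/(3752/5) = 5/3752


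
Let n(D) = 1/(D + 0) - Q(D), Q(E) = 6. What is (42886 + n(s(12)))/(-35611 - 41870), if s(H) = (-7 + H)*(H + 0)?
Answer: -2572801/4648860 ≈ -0.55343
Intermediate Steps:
s(H) = H*(-7 + H) (s(H) = (-7 + H)*H = H*(-7 + H))
n(D) = -6 + 1/D (n(D) = 1/(D + 0) - 1*6 = 1/D - 6 = -6 + 1/D)
(42886 + n(s(12)))/(-35611 - 41870) = (42886 + (-6 + 1/(12*(-7 + 12))))/(-35611 - 41870) = (42886 + (-6 + 1/(12*5)))/(-77481) = (42886 + (-6 + 1/60))*(-1/77481) = (42886 - 359/60)*(-1/77481) = (2572801/60)*(-1/77481) = -2572801/4648860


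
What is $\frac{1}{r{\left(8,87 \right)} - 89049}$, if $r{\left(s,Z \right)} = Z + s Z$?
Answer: $- \frac{1}{88266} \approx -1.1329 \cdot 10^{-5}$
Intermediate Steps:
$r{\left(s,Z \right)} = Z + Z s$
$\frac{1}{r{\left(8,87 \right)} - 89049} = \frac{1}{87 \left(1 + 8\right) - 89049} = \frac{1}{87 \cdot 9 - 89049} = \frac{1}{783 - 89049} = \frac{1}{-88266} = - \frac{1}{88266}$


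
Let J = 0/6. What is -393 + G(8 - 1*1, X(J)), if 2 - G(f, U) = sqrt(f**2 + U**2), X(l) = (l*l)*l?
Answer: -398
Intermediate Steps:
J = 0 (J = 0*(1/6) = 0)
X(l) = l**3 (X(l) = l**2*l = l**3)
G(f, U) = 2 - sqrt(U**2 + f**2) (G(f, U) = 2 - sqrt(f**2 + U**2) = 2 - sqrt(U**2 + f**2))
-393 + G(8 - 1*1, X(J)) = -393 + (2 - sqrt((0**3)**2 + (8 - 1*1)**2)) = -393 + (2 - sqrt(0**2 + (8 - 1)**2)) = -393 + (2 - sqrt(0 + 7**2)) = -393 + (2 - sqrt(0 + 49)) = -393 + (2 - sqrt(49)) = -393 + (2 - 1*7) = -393 + (2 - 7) = -393 - 5 = -398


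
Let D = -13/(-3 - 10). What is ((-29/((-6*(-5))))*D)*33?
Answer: -319/10 ≈ -31.900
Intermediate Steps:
D = 1 (D = -13/(-13) = -13*(-1/13) = 1)
((-29/((-6*(-5))))*D)*33 = (-29/((-6*(-5)))*1)*33 = (-29/30*1)*33 = (-29*1/30*1)*33 = -29/30*1*33 = -29/30*33 = -319/10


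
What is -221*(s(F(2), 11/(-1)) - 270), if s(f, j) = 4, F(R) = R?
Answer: 58786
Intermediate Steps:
-221*(s(F(2), 11/(-1)) - 270) = -221*(4 - 270) = -221*(-266) = 58786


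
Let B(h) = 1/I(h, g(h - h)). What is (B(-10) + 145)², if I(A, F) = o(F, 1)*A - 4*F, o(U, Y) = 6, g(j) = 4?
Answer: 121418361/5776 ≈ 21021.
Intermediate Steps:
I(A, F) = -4*F + 6*A (I(A, F) = 6*A - 4*F = -4*F + 6*A)
B(h) = 1/(-16 + 6*h) (B(h) = 1/(-4*4 + 6*h) = 1/(-16 + 6*h))
(B(-10) + 145)² = (1/(2*(-8 + 3*(-10))) + 145)² = (1/(2*(-8 - 30)) + 145)² = ((½)/(-38) + 145)² = ((½)*(-1/38) + 145)² = (-1/76 + 145)² = (11019/76)² = 121418361/5776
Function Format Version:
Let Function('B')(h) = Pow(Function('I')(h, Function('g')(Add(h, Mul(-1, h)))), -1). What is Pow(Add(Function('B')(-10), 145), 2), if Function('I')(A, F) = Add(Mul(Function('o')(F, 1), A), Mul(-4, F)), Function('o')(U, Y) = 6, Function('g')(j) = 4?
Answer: Rational(121418361, 5776) ≈ 21021.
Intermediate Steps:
Function('I')(A, F) = Add(Mul(-4, F), Mul(6, A)) (Function('I')(A, F) = Add(Mul(6, A), Mul(-4, F)) = Add(Mul(-4, F), Mul(6, A)))
Function('B')(h) = Pow(Add(-16, Mul(6, h)), -1) (Function('B')(h) = Pow(Add(Mul(-4, 4), Mul(6, h)), -1) = Pow(Add(-16, Mul(6, h)), -1))
Pow(Add(Function('B')(-10), 145), 2) = Pow(Add(Mul(Rational(1, 2), Pow(Add(-8, Mul(3, -10)), -1)), 145), 2) = Pow(Add(Mul(Rational(1, 2), Pow(Add(-8, -30), -1)), 145), 2) = Pow(Add(Mul(Rational(1, 2), Pow(-38, -1)), 145), 2) = Pow(Add(Mul(Rational(1, 2), Rational(-1, 38)), 145), 2) = Pow(Add(Rational(-1, 76), 145), 2) = Pow(Rational(11019, 76), 2) = Rational(121418361, 5776)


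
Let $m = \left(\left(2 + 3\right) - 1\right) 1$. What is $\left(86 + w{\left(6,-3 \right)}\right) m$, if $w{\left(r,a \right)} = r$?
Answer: $368$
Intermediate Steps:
$m = 4$ ($m = \left(5 - 1\right) 1 = 4 \cdot 1 = 4$)
$\left(86 + w{\left(6,-3 \right)}\right) m = \left(86 + 6\right) 4 = 92 \cdot 4 = 368$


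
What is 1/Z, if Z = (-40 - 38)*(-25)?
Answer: 1/1950 ≈ 0.00051282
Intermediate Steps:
Z = 1950 (Z = -78*(-25) = 1950)
1/Z = 1/1950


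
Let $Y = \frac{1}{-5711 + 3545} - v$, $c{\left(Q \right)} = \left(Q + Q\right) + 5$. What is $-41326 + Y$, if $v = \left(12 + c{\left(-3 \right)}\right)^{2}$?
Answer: $- \frac{89774203}{2166} \approx -41447.0$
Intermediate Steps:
$c{\left(Q \right)} = 5 + 2 Q$ ($c{\left(Q \right)} = 2 Q + 5 = 5 + 2 Q$)
$v = 121$ ($v = \left(12 + \left(5 + 2 \left(-3\right)\right)\right)^{2} = \left(12 + \left(5 - 6\right)\right)^{2} = \left(12 - 1\right)^{2} = 11^{2} = 121$)
$Y = - \frac{262087}{2166}$ ($Y = \frac{1}{-5711 + 3545} - 121 = \frac{1}{-2166} - 121 = - \frac{1}{2166} - 121 = - \frac{262087}{2166} \approx -121.0$)
$-41326 + Y = -41326 - \frac{262087}{2166} = - \frac{89774203}{2166}$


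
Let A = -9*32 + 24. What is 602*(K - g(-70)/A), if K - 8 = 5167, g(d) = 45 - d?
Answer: 411260815/132 ≈ 3.1156e+6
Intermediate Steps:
A = -264 (A = -288 + 24 = -264)
K = 5175 (K = 8 + 5167 = 5175)
602*(K - g(-70)/A) = 602*(5175 - (45 - 1*(-70))/(-264)) = 602*(5175 - (45 + 70)*(-1)/264) = 602*(5175 - 115*(-1)/264) = 602*(5175 - 1*(-115/264)) = 602*(5175 + 115/264) = 602*(1366315/264) = 411260815/132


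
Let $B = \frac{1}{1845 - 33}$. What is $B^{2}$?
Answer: $\frac{1}{3283344} \approx 3.0457 \cdot 10^{-7}$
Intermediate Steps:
$B = \frac{1}{1812}$ ($B = \frac{1}{1845 - 33} = \frac{1}{1812} \approx 0.00055188$)
$B^{2} = \left(\frac{1}{1812}\right)^{2} = \frac{1}{3283344}$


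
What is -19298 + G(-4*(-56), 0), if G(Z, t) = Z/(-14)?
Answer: -19314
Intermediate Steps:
G(Z, t) = -Z/14 (G(Z, t) = Z*(-1/14) = -Z/14)
-19298 + G(-4*(-56), 0) = -19298 - (-2)*(-56)/7 = -19298 - 1/14*224 = -19298 - 16 = -19314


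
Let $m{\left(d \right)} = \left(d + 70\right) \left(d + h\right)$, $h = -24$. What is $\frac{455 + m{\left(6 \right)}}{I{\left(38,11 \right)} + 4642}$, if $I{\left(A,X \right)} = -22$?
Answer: $- \frac{83}{420} \approx -0.19762$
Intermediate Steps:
$m{\left(d \right)} = \left(-24 + d\right) \left(70 + d\right)$ ($m{\left(d \right)} = \left(d + 70\right) \left(d - 24\right) = \left(70 + d\right) \left(-24 + d\right) = \left(-24 + d\right) \left(70 + d\right)$)
$\frac{455 + m{\left(6 \right)}}{I{\left(38,11 \right)} + 4642} = \frac{455 + \left(-1680 + 6^{2} + 46 \cdot 6\right)}{-22 + 4642} = \frac{455 + \left(-1680 + 36 + 276\right)}{4620} = \left(455 - 1368\right) \frac{1}{4620} = \left(-913\right) \frac{1}{4620} = - \frac{83}{420}$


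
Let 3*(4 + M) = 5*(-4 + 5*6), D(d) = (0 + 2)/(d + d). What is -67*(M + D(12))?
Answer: -31691/12 ≈ -2640.9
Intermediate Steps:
D(d) = 1/d (D(d) = 2/((2*d)) = 2*(1/(2*d)) = 1/d)
M = 118/3 (M = -4 + (5*(-4 + 5*6))/3 = -4 + (5*(-4 + 30))/3 = -4 + (5*26)/3 = -4 + (⅓)*130 = -4 + 130/3 = 118/3 ≈ 39.333)
-67*(M + D(12)) = -67*(118/3 + 1/12) = -67*473/12 = -31691/12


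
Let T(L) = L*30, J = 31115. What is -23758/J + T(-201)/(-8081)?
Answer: -623564/35920045 ≈ -0.017360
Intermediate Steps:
T(L) = 30*L
-23758/J + T(-201)/(-8081) = -23758/31115 + (30*(-201))/(-8081) = -23758*1/31115 - 6030*(-1/8081) = -3394/4445 + 6030/8081 = -623564/35920045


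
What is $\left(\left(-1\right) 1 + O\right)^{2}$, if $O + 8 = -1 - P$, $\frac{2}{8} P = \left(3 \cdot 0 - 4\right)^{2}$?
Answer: $5476$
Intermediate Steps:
$P = 64$ ($P = 4 \left(3 \cdot 0 - 4\right)^{2} = 4 \left(0 - 4\right)^{2} = 4 \left(-4\right)^{2} = 4 \cdot 16 = 64$)
$O = -73$ ($O = -8 - 65 = -73$)
$\left(\left(-1\right) 1 + O\right)^{2} = \left(\left(-1\right) 1 - 73\right)^{2} = \left(-1 - 73\right)^{2} = \left(-74\right)^{2} = 5476$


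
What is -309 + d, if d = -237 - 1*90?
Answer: -636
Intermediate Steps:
d = -327 (d = -237 - 90 = -327)
-309 + d = -309 - 327 = -636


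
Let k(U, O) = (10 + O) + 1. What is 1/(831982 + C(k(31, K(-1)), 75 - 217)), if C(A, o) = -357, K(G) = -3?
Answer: 1/831625 ≈ 1.2025e-6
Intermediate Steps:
k(U, O) = 11 + O
1/(831982 + C(k(31, K(-1)), 75 - 217)) = 1/(831982 - 357) = 1/831625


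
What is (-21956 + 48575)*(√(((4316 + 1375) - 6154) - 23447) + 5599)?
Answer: 149039781 + 26619*I*√23910 ≈ 1.4904e+8 + 4.1161e+6*I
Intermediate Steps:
(-21956 + 48575)*(√(((4316 + 1375) - 6154) - 23447) + 5599) = 26619*(√((5691 - 6154) - 23447) + 5599) = 26619*(√(-463 - 23447) + 5599) = 26619*(√(-23910) + 5599) = 26619*(I*√23910 + 5599) = 26619*(5599 + I*√23910) = 149039781 + 26619*I*√23910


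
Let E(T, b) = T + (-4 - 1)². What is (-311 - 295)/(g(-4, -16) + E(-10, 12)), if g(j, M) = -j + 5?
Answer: -101/4 ≈ -25.250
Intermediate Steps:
g(j, M) = 5 - j
E(T, b) = 25 + T (E(T, b) = T + (-5)² = T + 25 = 25 + T)
(-311 - 295)/(g(-4, -16) + E(-10, 12)) = (-311 - 295)/((5 - 1*(-4)) + (25 - 10)) = -606/((5 + 4) + 15) = -606/(9 + 15) = -606/24 = -606*1/24 = -101/4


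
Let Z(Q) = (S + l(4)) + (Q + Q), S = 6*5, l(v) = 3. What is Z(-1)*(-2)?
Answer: -62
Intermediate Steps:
S = 30
Z(Q) = 33 + 2*Q (Z(Q) = (30 + 3) + (Q + Q) = 33 + 2*Q)
Z(-1)*(-2) = (33 + 2*(-1))*(-2) = (33 - 2)*(-2) = 31*(-2) = -62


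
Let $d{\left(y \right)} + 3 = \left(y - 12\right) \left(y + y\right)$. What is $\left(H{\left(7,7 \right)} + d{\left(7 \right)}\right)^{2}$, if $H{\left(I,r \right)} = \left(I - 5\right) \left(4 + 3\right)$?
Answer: $3481$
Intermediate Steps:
$d{\left(y \right)} = -3 + 2 y \left(-12 + y\right)$ ($d{\left(y \right)} = -3 + \left(y - 12\right) \left(y + y\right) = -3 + \left(-12 + y\right) 2 y = -3 + 2 y \left(-12 + y\right)$)
$H{\left(I,r \right)} = -35 + 7 I$ ($H{\left(I,r \right)} = \left(-5 + I\right) 7 = -35 + 7 I$)
$\left(H{\left(7,7 \right)} + d{\left(7 \right)}\right)^{2} = \left(\left(-35 + 7 \cdot 7\right) - \left(171 - 98\right)\right)^{2} = \left(\left(-35 + 49\right) - 73\right)^{2} = \left(14 - 73\right)^{2} = \left(-59\right)^{2} = 3481$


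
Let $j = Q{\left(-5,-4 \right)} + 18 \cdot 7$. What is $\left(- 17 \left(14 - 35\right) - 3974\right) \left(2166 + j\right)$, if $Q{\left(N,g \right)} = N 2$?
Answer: $-8253994$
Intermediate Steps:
$Q{\left(N,g \right)} = 2 N$
$j = 116$ ($j = 2 \left(-5\right) + 18 \cdot 7 = -10 + 126 = 116$)
$\left(- 17 \left(14 - 35\right) - 3974\right) \left(2166 + j\right) = \left(- 17 \left(14 - 35\right) - 3974\right) \left(2166 + 116\right) = \left(\left(-17\right) \left(-21\right) - 3974\right) 2282 = \left(357 - 3974\right) 2282 = \left(-3617\right) 2282 = -8253994$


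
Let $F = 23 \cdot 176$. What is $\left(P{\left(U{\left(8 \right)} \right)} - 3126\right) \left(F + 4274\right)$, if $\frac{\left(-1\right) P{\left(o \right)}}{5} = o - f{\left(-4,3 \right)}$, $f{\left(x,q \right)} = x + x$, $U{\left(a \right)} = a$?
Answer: $-26680332$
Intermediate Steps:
$f{\left(x,q \right)} = 2 x$
$P{\left(o \right)} = -40 - 5 o$ ($P{\left(o \right)} = - 5 \left(o - 2 \left(-4\right)\right) = - 5 \left(o - -8\right) = - 5 \left(o + 8\right) = - 5 \left(8 + o\right) = -40 - 5 o$)
$F = 4048$
$\left(P{\left(U{\left(8 \right)} \right)} - 3126\right) \left(F + 4274\right) = \left(\left(-40 - 40\right) - 3126\right) \left(4048 + 4274\right) = \left(\left(-40 - 40\right) - 3126\right) 8322 = \left(-80 - 3126\right) 8322 = \left(-3206\right) 8322 = -26680332$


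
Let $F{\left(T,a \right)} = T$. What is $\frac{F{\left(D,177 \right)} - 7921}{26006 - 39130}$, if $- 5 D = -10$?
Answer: $\frac{7919}{13124} \approx 0.6034$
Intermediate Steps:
$D = 2$ ($D = \left(- \frac{1}{5}\right) \left(-10\right) = 2$)
$\frac{F{\left(D,177 \right)} - 7921}{26006 - 39130} = \frac{2 - 7921}{26006 - 39130} = - \frac{7919}{-13124} = \left(-7919\right) \left(- \frac{1}{13124}\right) = \frac{7919}{13124}$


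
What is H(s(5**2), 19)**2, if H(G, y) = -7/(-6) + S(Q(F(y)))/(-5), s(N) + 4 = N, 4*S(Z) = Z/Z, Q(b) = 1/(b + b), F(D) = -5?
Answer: 4489/3600 ≈ 1.2469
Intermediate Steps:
Q(b) = 1/(2*b)
S(Z) = 1/4 (S(Z) = (Z/Z)/4 = (1/4)*1 = 1/4)
s(N) = -4 + N
H(G, y) = 67/60 (H(G, y) = -7/(-6) + (1/4)/(-5) = -7*(-1/6) + (1/4)*(-1/5) = 7/6 - 1/20 = 67/60)
H(s(5**2), 19)**2 = (67/60)**2 = 4489/3600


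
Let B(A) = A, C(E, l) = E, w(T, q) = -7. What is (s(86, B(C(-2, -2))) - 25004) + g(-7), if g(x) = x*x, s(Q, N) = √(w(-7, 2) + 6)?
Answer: -24955 + I ≈ -24955.0 + 1.0*I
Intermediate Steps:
s(Q, N) = I (s(Q, N) = √(-7 + 6) = √(-1) = I)
g(x) = x²
(s(86, B(C(-2, -2))) - 25004) + g(-7) = (I - 25004) + (-7)² = (-25004 + I) + 49 = -24955 + I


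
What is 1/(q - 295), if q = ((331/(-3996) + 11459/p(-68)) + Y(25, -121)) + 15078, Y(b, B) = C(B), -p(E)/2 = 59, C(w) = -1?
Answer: 235764/3462148837 ≈ 6.8098e-5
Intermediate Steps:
p(E) = -118 (p(E) = -2*59 = -118)
Y(b, B) = -1
q = 3531699217/235764 (q = ((331/(-3996) + 11459/(-118)) - 1) + 15078 = ((331*(-1/3996) + 11459*(-1/118)) - 1) + 15078 = ((-331/3996 - 11459/118) - 1) + 15078 = (-22914611/235764 - 1) + 15078 = -23150375/235764 + 15078 = 3531699217/235764 ≈ 14980.)
1/(q - 295) = 1/(3531699217/235764 - 295) = 1/(3462148837/235764) = 235764/3462148837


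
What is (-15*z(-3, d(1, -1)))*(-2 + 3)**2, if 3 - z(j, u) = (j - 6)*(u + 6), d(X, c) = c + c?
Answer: -585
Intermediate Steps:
d(X, c) = 2*c
z(j, u) = 3 - (-6 + j)*(6 + u) (z(j, u) = 3 - (j - 6)*(u + 6) = 3 - (-6 + j)*(6 + u))
(-15*z(-3, d(1, -1)))*(-2 + 3)**2 = (-15*(39 - 6*(-3) + 6*(2*(-1)) - 1*(-3)*2*(-1)))*(-2 + 3)**2 = -15*(39 + 18 + 6*(-2) - 1*(-3)*(-2))*1**2 = -15*(39 + 18 - 12 - 6)*1 = -15*39*1 = -585*1 = -585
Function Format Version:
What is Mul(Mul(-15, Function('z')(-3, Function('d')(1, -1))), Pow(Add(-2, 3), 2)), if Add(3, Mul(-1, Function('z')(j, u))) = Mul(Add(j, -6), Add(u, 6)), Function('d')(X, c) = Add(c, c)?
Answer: -585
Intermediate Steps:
Function('d')(X, c) = Mul(2, c)
Function('z')(j, u) = Add(3, Mul(-1, Add(-6, j), Add(6, u))) (Function('z')(j, u) = Add(3, Mul(-1, Mul(Add(j, -6), Add(u, 6)))) = Add(3, Mul(-1, Mul(Add(-6, j), Add(6, u)))) = Add(3, Mul(-1, Add(-6, j), Add(6, u))))
Mul(Mul(-15, Function('z')(-3, Function('d')(1, -1))), Pow(Add(-2, 3), 2)) = Mul(Mul(-15, Add(39, Mul(-6, -3), Mul(6, Mul(2, -1)), Mul(-1, -3, Mul(2, -1)))), Pow(Add(-2, 3), 2)) = Mul(Mul(-15, Add(39, 18, Mul(6, -2), Mul(-1, -3, -2))), Pow(1, 2)) = Mul(Mul(-15, Add(39, 18, -12, -6)), 1) = Mul(Mul(-15, 39), 1) = Mul(-585, 1) = -585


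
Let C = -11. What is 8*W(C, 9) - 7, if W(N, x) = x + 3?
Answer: 89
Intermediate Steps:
W(N, x) = 3 + x
8*W(C, 9) - 7 = 8*(3 + 9) - 7 = 8*12 - 7 = 96 - 7 = 89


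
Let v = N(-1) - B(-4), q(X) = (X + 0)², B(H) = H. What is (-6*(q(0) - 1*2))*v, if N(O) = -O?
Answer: 60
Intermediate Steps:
q(X) = X²
v = 5 (v = -1*(-1) - 1*(-4) = 1 + 4 = 5)
(-6*(q(0) - 1*2))*v = -6*(0² - 1*2)*5 = -6*(0 - 2)*5 = -6*(-2)*5 = 12*5 = 60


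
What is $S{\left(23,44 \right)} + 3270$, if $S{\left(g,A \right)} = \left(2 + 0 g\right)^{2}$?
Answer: $3274$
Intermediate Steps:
$S{\left(g,A \right)} = 4$ ($S{\left(g,A \right)} = \left(2 + 0\right)^{2} = 2^{2} = 4$)
$S{\left(23,44 \right)} + 3270 = 4 + 3270 = 3274$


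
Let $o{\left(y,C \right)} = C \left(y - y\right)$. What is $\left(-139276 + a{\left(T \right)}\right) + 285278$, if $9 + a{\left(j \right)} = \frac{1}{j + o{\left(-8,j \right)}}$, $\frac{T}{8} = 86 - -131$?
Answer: $\frac{253443849}{1736} \approx 1.4599 \cdot 10^{5}$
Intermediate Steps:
$T = 1736$ ($T = 8 \left(86 - -131\right) = 8 \left(86 + 131\right) = 8 \cdot 217 = 1736$)
$o{\left(y,C \right)} = 0$ ($o{\left(y,C \right)} = C 0 = 0$)
$a{\left(j \right)} = -9 + \frac{1}{j}$ ($a{\left(j \right)} = -9 + \frac{1}{j + 0} = -9 + \frac{1}{j}$)
$\left(-139276 + a{\left(T \right)}\right) + 285278 = \left(-139276 - \left(9 - \frac{1}{1736}\right)\right) + 285278 = \left(-139276 + \left(-9 + \frac{1}{1736}\right)\right) + 285278 = \left(-139276 - \frac{15623}{1736}\right) + 285278 = - \frac{241798759}{1736} + 285278 = \frac{253443849}{1736}$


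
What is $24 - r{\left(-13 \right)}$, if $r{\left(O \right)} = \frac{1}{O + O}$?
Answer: $\frac{625}{26} \approx 24.038$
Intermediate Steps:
$r{\left(O \right)} = \frac{1}{2 O}$
$24 - r{\left(-13 \right)} = 24 - \frac{1}{2 \left(-13\right)} = 24 - \frac{1}{2} \left(- \frac{1}{13}\right) = 24 - - \frac{1}{26} = 24 + \frac{1}{26} = \frac{625}{26}$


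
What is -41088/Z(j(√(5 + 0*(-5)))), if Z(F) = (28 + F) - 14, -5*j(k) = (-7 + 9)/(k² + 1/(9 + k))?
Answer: -7118085120/2411821 - 102720*√5/2411821 ≈ -2951.4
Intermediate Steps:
j(k) = -2/(5*(k² + 1/(9 + k))) (j(k) = -(-7 + 9)/(5*(k² + 1/(9 + k))) = -2/(5*(k² + 1/(9 + k))))
Z(F) = 14 + F
-41088/Z(j(√(5 + 0*(-5)))) = -41088/(14 + 2*(-9 - √(5 + 0*(-5)))/(5*(1 + (√(5 + 0*(-5)))³ + 9*(√(5 + 0*(-5)))²))) = -41088/(14 + 2*(-9 - √(5 + 0))/(5*(1 + (√(5 + 0))³ + 9*(√(5 + 0))²))) = -41088/(14 + 2*(-9 - √5)/(5*(1 + (√5)³ + 9*(√5)²))) = -41088/(14 + 2*(-9 - √5)/(5*(1 + 5*√5 + 9*5))) = -41088/(14 + 2*(-9 - √5)/(5*(1 + 5*√5 + 45))) = -41088/(14 + 2*(-9 - √5)/(5*(46 + 5*√5)))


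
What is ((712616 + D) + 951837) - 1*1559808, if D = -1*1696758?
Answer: -1592113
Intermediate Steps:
D = -1696758
((712616 + D) + 951837) - 1*1559808 = ((712616 - 1696758) + 951837) - 1*1559808 = (-984142 + 951837) - 1559808 = -32305 - 1559808 = -1592113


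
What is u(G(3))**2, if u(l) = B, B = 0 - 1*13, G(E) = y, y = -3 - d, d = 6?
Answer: 169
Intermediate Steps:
y = -9 (y = -3 - 1*6 = -3 - 6 = -9)
G(E) = -9
B = -13 (B = 0 - 13 = -13)
u(l) = -13
u(G(3))**2 = (-13)**2 = 169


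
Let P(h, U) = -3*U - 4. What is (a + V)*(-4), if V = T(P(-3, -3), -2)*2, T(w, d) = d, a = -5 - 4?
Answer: 52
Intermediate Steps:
a = -9
P(h, U) = -4 - 3*U
V = -4 (V = -2*2 = -4)
(a + V)*(-4) = (-9 - 4)*(-4) = -13*(-4) = 52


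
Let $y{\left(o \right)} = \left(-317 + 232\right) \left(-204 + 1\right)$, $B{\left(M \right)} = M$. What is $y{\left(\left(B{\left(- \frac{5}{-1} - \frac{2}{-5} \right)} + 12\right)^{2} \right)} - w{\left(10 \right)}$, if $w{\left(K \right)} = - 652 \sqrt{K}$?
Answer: $17255 + 652 \sqrt{10} \approx 19317.0$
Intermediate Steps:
$y{\left(o \right)} = 17255$ ($y{\left(o \right)} = \left(-85\right) \left(-203\right) = 17255$)
$y{\left(\left(B{\left(- \frac{5}{-1} - \frac{2}{-5} \right)} + 12\right)^{2} \right)} - w{\left(10 \right)} = 17255 - - 652 \sqrt{10} = 17255 + 652 \sqrt{10}$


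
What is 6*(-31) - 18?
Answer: -204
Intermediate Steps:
6*(-31) - 18 = -186 - 18 = -204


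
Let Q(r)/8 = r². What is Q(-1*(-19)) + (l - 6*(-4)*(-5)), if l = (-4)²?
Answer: 2784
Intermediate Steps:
l = 16
Q(r) = 8*r²
Q(-1*(-19)) + (l - 6*(-4)*(-5)) = 8*(-1*(-19))² + (16 - 6*(-4)*(-5)) = 8*19² + (16 + 24*(-5)) = 8*361 + (16 - 120) = 2888 - 104 = 2784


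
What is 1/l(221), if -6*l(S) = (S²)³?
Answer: -6/116507435287321 ≈ -5.1499e-14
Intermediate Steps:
l(S) = -S⁶/6
1/l(221) = 1/(-⅙*221⁶) = 1/(-⅙*116507435287321) = 1/(-116507435287321/6) = -6/116507435287321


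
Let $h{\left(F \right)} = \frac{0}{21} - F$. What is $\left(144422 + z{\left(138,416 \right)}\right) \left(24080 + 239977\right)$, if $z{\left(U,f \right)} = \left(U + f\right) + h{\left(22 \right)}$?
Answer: $38276118378$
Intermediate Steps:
$h{\left(F \right)} = - F$ ($h{\left(F \right)} = 0 \cdot \frac{1}{21} - F = 0 - F = - F$)
$z{\left(U,f \right)} = -22 + U + f$ ($z{\left(U,f \right)} = \left(U + f\right) - 22 = -22 + U + f$)
$\left(144422 + z{\left(138,416 \right)}\right) \left(24080 + 239977\right) = \left(144422 + \left(-22 + 138 + 416\right)\right) \left(24080 + 239977\right) = \left(144422 + 532\right) 264057 = 144954 \cdot 264057 = 38276118378$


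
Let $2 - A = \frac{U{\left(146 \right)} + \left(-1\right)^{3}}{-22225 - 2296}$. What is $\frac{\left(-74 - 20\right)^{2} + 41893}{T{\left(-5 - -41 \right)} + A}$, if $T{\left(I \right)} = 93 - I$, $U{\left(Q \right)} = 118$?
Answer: $\frac{1243925809}{1446856} \approx 859.74$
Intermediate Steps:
$A = \frac{49159}{24521}$ ($A = 2 - \frac{118 + \left(-1\right)^{3}}{-22225 - 2296} = 2 - \frac{118 - 1}{-24521} = 2 - 117 \left(- \frac{1}{24521}\right) = 2 - - \frac{117}{24521} = 2 + \frac{117}{24521} = \frac{49159}{24521} \approx 2.0048$)
$\frac{\left(-74 - 20\right)^{2} + 41893}{T{\left(-5 - -41 \right)} + A} = \frac{\left(-74 - 20\right)^{2} + 41893}{\left(93 - \left(-5 - -41\right)\right) + \frac{49159}{24521}} = \frac{\left(-94\right)^{2} + 41893}{\left(93 - \left(-5 + 41\right)\right) + \frac{49159}{24521}} = \frac{8836 + 41893}{\left(93 - 36\right) + \frac{49159}{24521}} = \frac{50729}{\left(93 - 36\right) + \frac{49159}{24521}} = \frac{50729}{57 + \frac{49159}{24521}} = \frac{50729}{\frac{1446856}{24521}} = 50729 \cdot \frac{24521}{1446856} = \frac{1243925809}{1446856}$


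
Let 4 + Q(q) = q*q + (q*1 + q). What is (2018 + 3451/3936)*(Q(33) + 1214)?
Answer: 18792997135/3936 ≈ 4.7746e+6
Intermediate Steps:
Q(q) = -4 + q² + 2*q (Q(q) = -4 + (q*q + (q*1 + q)) = -4 + (q² + (q + q)) = -4 + (q² + 2*q) = -4 + q² + 2*q)
(2018 + 3451/3936)*(Q(33) + 1214) = (2018 + 3451/3936)*((-4 + 33² + 2*33) + 1214) = (2018 + 3451*(1/3936))*((-4 + 1089 + 66) + 1214) = (2018 + 3451/3936)*(1151 + 1214) = (7946299/3936)*2365 = 18792997135/3936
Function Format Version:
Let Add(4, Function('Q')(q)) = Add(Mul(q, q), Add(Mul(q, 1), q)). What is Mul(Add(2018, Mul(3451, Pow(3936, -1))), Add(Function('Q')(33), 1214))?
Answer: Rational(18792997135, 3936) ≈ 4.7746e+6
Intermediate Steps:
Function('Q')(q) = Add(-4, Pow(q, 2), Mul(2, q)) (Function('Q')(q) = Add(-4, Add(Mul(q, q), Add(Mul(q, 1), q))) = Add(-4, Add(Pow(q, 2), Add(q, q))) = Add(-4, Add(Pow(q, 2), Mul(2, q))) = Add(-4, Pow(q, 2), Mul(2, q)))
Mul(Add(2018, Mul(3451, Pow(3936, -1))), Add(Function('Q')(33), 1214)) = Mul(Add(2018, Mul(3451, Pow(3936, -1))), Add(Add(-4, Pow(33, 2), Mul(2, 33)), 1214)) = Mul(Add(2018, Mul(3451, Rational(1, 3936))), Add(Add(-4, 1089, 66), 1214)) = Mul(Add(2018, Rational(3451, 3936)), Add(1151, 1214)) = Mul(Rational(7946299, 3936), 2365) = Rational(18792997135, 3936)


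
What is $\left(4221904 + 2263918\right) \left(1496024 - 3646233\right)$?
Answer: $-13945872836798$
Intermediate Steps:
$\left(4221904 + 2263918\right) \left(1496024 - 3646233\right) = 6485822 \left(-2150209\right) = -13945872836798$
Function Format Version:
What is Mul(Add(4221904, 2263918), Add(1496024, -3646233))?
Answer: -13945872836798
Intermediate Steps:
Mul(Add(4221904, 2263918), Add(1496024, -3646233)) = Mul(6485822, -2150209) = -13945872836798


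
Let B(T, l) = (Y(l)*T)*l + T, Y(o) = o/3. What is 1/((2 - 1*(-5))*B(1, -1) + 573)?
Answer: 3/1747 ≈ 0.0017172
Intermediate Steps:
Y(o) = o/3 (Y(o) = o*(⅓) = o/3)
B(T, l) = T + T*l²/3 (B(T, l) = ((l/3)*T)*l + T = (T*l/3)*l + T = T*l²/3 + T = T + T*l²/3)
1/((2 - 1*(-5))*B(1, -1) + 573) = 1/((2 - 1*(-5))*((⅓)*1*(3 + (-1)²)) + 573) = 1/((2 + 5)*((⅓)*1*(3 + 1)) + 573) = 1/(7*((⅓)*1*4) + 573) = 1/(7*(4/3) + 573) = 1/(28/3 + 573) = 1/(1747/3) = 3/1747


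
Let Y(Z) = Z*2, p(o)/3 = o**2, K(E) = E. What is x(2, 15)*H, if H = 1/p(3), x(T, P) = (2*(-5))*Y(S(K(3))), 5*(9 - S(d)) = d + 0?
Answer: -56/9 ≈ -6.2222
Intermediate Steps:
S(d) = 9 - d/5 (S(d) = 9 - (d + 0)/5 = 9 - d/5)
p(o) = 3*o**2
Y(Z) = 2*Z
x(T, P) = -168 (x(T, P) = (2*(-5))*(2*(9 - 1/5*3)) = -20*(9 - 3/5) = -20*42/5 = -10*84/5 = -168)
H = 1/27 (H = 1/(3*3**2) = 1/(3*9) = 1/27 ≈ 0.037037)
x(2, 15)*H = -168*1/27 = -56/9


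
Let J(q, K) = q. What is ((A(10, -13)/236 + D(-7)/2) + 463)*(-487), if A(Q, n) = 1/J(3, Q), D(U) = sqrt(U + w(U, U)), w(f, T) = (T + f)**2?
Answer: -159641035/708 - 1461*sqrt(21)/2 ≈ -2.2883e+5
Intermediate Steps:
D(U) = sqrt(U + 4*U**2) (D(U) = sqrt(U + (U + U)**2) = sqrt(U + (2*U)**2) = sqrt(U + 4*U**2))
A(Q, n) = 1/3
((A(10, -13)/236 + D(-7)/2) + 463)*(-487) = (((1/3)/236 + sqrt(-7*(1 + 4*(-7)))/2) + 463)*(-487) = (((1/3)*(1/236) + sqrt(-7*(1 - 28))*(1/2)) + 463)*(-487) = ((1/708 + sqrt(-7*(-27))*(1/2)) + 463)*(-487) = ((1/708 + sqrt(189)*(1/2)) + 463)*(-487) = ((1/708 + (3*sqrt(21))*(1/2)) + 463)*(-487) = ((1/708 + 3*sqrt(21)/2) + 463)*(-487) = (327805/708 + 3*sqrt(21)/2)*(-487) = -159641035/708 - 1461*sqrt(21)/2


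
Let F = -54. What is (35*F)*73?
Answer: -137970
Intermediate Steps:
(35*F)*73 = (35*(-54))*73 = -1890*73 = -137970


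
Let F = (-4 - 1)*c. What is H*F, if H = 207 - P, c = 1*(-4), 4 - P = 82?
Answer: 5700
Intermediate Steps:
P = -78 (P = 4 - 1*82 = 4 - 82 = -78)
c = -4
F = 20 (F = (-4 - 1)*(-4) = -5*(-4) = 20)
H = 285 (H = 207 - 1*(-78) = 207 + 78 = 285)
H*F = 285*20 = 5700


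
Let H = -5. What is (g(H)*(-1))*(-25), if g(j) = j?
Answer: -125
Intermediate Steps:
(g(H)*(-1))*(-25) = -5*(-1)*(-25) = 5*(-25) = -125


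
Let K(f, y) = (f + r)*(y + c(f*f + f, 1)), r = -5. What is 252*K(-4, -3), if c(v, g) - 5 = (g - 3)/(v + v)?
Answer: -4347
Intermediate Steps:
c(v, g) = 5 + (-3 + g)/(2*v) (c(v, g) = 5 + (g - 3)/(v + v) = 5 + (-3 + g)/((2*v)) = 5 + (-3 + g)*(1/(2*v)) = 5 + (-3 + g)/(2*v))
K(f, y) = (-5 + f)*(y + (-2 + 10*f + 10*f²)/(2*(f + f²))) (K(f, y) = (f - 5)*(y + (-3 + 1 + 10*(f*f + f))/(2*(f*f + f))) = (-5 + f)*(y + (-3 + 1 + 10*(f² + f))/(2*(f² + f))) = (-5 + f)*(y + (-3 + 1 + 10*(f + f²))/(2*(f + f²))) = (-5 + f)*(y + (-3 + 1 + (10*f + 10*f²))/(2*(f + f²))) = (-5 + f)*(y + (-2 + 10*f + 10*f²)/(2*(f + f²))))
252*K(-4, -3) = 252*((5 - 4*(-1 + 5*(-4)*(1 - 4)) - 25*(-4)*(1 - 4) - 4*(-3)*(1 - 4)*(-5 - 4))/((-4)*(1 - 4))) = 252*(-¼*(5 - 4*(-1 + 5*(-4)*(-3)) - 25*(-4)*(-3) - 4*(-3)*(-3)*(-9))/(-3)) = 252*(-¼*(-⅓)*(5 - 4*(-1 + 60) - 300 + 324)) = 252*(-¼*(-⅓)*(5 - 4*59 - 300 + 324)) = 252*(-¼*(-⅓)*(5 - 236 - 300 + 324)) = 252*(-¼*(-⅓)*(-207)) = 252*(-69/4) = -4347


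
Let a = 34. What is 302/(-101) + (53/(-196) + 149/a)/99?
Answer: -32745445/11105556 ≈ -2.9486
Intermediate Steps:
302/(-101) + (53/(-196) + 149/a)/99 = 302/(-101) + (53/(-196) + 149/34)/99 = 302*(-1/101) + (53*(-1/196) + 149*(1/34))*(1/99) = -302/101 + (-53/196 + 149/34)*(1/99) = -302/101 + (13701/3332)*(1/99) = -302/101 + 4567/109956 = -32745445/11105556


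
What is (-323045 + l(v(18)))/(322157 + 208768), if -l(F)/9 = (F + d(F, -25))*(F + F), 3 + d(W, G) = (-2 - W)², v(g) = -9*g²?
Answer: 445542857731/530925 ≈ 8.3918e+5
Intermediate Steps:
d(W, G) = -3 + (-2 - W)²
l(F) = -18*F*(-3 + F + (2 + F)²) (l(F) = -9*(F + (-3 + (2 + F)²))*(F + F) = -9*(-3 + F + (2 + F)²)*2*F = -18*F*(-3 + F + (2 + F)²))
(-323045 + l(v(18)))/(322157 + 208768) = (-323045 - 18*(-9*18²)*(-3 - 9*18² + (2 - 9*18²)²))/(322157 + 208768) = (-323045 - 18*(-9*324)*(-3 - 9*324 + (2 - 9*324)²))/530925 = (-323045 - 18*(-2916)*(-3 - 2916 + (2 - 2916)²))*(1/530925) = (-323045 - 18*(-2916)*(-3 - 2916 + (-2914)²))*(1/530925) = (-323045 - 18*(-2916)*(-3 - 2916 + 8491396))*(1/530925) = (-323045 - 18*(-2916)*8488477)*(1/530925) = (-323045 + 445543180776)*(1/530925) = 445542857731*(1/530925) = 445542857731/530925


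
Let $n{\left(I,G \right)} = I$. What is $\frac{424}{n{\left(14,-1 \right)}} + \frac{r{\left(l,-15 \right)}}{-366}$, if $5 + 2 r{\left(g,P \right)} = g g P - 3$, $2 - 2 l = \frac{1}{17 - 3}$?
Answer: $\frac{17397815}{573888} \approx 30.316$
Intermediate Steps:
$l = \frac{27}{28}$ ($l = 1 - \frac{1}{2 \left(17 - 3\right)} = 1 - \frac{1}{2 \cdot 14} = 1 - \frac{1}{28} = \frac{27}{28} \approx 0.96429$)
$r{\left(g,P \right)} = -4 + \frac{P g^{2}}{2}$ ($r{\left(g,P \right)} = - \frac{5}{2} + \frac{g g P - 3}{2} = - \frac{5}{2} + \frac{g^{2} P - 3}{2} = - \frac{5}{2} + \frac{P g^{2} - 3}{2} = - \frac{5}{2} + \frac{-3 + P g^{2}}{2} = - \frac{5}{2} + \left(- \frac{3}{2} + \frac{P g^{2}}{2}\right) = -4 + \frac{P g^{2}}{2}$)
$\frac{424}{n{\left(14,-1 \right)}} + \frac{r{\left(l,-15 \right)}}{-366} = \frac{424}{14} + \frac{-4 + \frac{1}{2} \left(-15\right) \left(\frac{27}{28}\right)^{2}}{-366} = 424 \cdot \frac{1}{14} + \left(-4 + \frac{1}{2} \left(-15\right) \frac{729}{784}\right) \left(- \frac{1}{366}\right) = \frac{212}{7} + \left(-4 - \frac{10935}{1568}\right) \left(- \frac{1}{366}\right) = \frac{212}{7} - - \frac{17207}{573888} = \frac{212}{7} + \frac{17207}{573888} = \frac{17397815}{573888}$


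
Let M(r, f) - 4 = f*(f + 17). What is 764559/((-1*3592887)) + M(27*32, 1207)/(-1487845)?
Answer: -2148525312773/1781886319505 ≈ -1.2058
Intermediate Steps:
M(r, f) = 4 + f*(17 + f) (M(r, f) = 4 + f*(f + 17) = 4 + f*(17 + f))
764559/((-1*3592887)) + M(27*32, 1207)/(-1487845) = 764559/((-1*3592887)) + (4 + 1207² + 17*1207)/(-1487845) = 764559/(-3592887) + (4 + 1456849 + 20519)*(-1/1487845) = 764559*(-1/3592887) + 1477372*(-1/1487845) = -254853/1197629 - 1477372/1487845 = -2148525312773/1781886319505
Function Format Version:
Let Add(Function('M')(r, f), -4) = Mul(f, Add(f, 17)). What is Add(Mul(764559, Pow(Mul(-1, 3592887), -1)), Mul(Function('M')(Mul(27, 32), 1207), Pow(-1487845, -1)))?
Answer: Rational(-2148525312773, 1781886319505) ≈ -1.2058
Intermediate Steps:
Function('M')(r, f) = Add(4, Mul(f, Add(17, f))) (Function('M')(r, f) = Add(4, Mul(f, Add(f, 17))) = Add(4, Mul(f, Add(17, f))))
Add(Mul(764559, Pow(Mul(-1, 3592887), -1)), Mul(Function('M')(Mul(27, 32), 1207), Pow(-1487845, -1))) = Add(Mul(764559, Pow(Mul(-1, 3592887), -1)), Mul(Add(4, Pow(1207, 2), Mul(17, 1207)), Pow(-1487845, -1))) = Add(Mul(764559, Pow(-3592887, -1)), Mul(Add(4, 1456849, 20519), Rational(-1, 1487845))) = Add(Mul(764559, Rational(-1, 3592887)), Mul(1477372, Rational(-1, 1487845))) = Add(Rational(-254853, 1197629), Rational(-1477372, 1487845)) = Rational(-2148525312773, 1781886319505)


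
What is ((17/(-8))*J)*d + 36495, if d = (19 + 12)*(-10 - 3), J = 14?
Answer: 193937/4 ≈ 48484.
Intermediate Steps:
d = -403 (d = 31*(-13) = -403)
((17/(-8))*J)*d + 36495 = ((17/(-8))*14)*(-403) + 36495 = ((17*(-1/8))*14)*(-403) + 36495 = -17/8*14*(-403) + 36495 = -119/4*(-403) + 36495 = 47957/4 + 36495 = 193937/4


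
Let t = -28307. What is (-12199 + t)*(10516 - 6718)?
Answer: -153841788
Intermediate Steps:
(-12199 + t)*(10516 - 6718) = (-12199 - 28307)*(10516 - 6718) = -40506*3798 = -153841788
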